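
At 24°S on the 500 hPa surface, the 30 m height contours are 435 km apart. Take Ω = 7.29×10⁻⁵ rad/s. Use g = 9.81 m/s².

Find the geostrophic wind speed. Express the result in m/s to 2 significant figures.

Coriolis parameter at 24°S:
f = 2Ω sin φ = 2 × 7.29×10⁻⁵ × sin 24° = 5.93×10⁻⁵ s⁻¹
Height gradient: |∂Z/∂n| = 30 m / 435000 m = 6.90×10⁻⁵
On a pressure surface, geostrophic balance gives V_g = (g/f)|∂Z/∂n|:
V_g = 9.81 × 6.90×10⁻⁵ / 5.93×10⁻⁵ = 11.4 m/s

11 m/s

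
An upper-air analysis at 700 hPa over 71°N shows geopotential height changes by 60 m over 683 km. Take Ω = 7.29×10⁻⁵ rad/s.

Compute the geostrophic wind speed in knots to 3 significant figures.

12.2 knots

Coriolis parameter at 71°N:
f = 2Ω sin φ = 2 × 7.29×10⁻⁵ × sin 71° = 1.38×10⁻⁴ s⁻¹
Height gradient: |∂Z/∂n| = 60 m / 683000 m = 8.78×10⁻⁵
On a pressure surface, geostrophic balance gives V_g = (g/f)|∂Z/∂n|:
V_g = 9.81 × 8.78×10⁻⁵ / 1.38×10⁻⁴ = 6.25 m/s
Converting: 6.25 m/s × 1.944 = 12.2 knots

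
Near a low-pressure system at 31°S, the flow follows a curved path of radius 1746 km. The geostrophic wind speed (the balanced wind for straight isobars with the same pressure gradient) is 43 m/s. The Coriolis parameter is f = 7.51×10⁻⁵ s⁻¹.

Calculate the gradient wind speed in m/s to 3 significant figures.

34.1 m/s

Around a low, centrifugal force acts outward with Coriolis, so pressure-gradient force balances both:
(1/ρ)|∂P/∂n| = fV + V²/R  →  V² + fR·V − fR·V_g = 0
With fR = 7.51×10⁻⁵ × 1746×10³ m = 131 m/s:
V = [−fR + √((fR)² + 4 fR V_g)]/2 = [−131 + √(131² + 4×131×43)]/2 = 34.1 m/s
Subgeostrophic (V < V_g = 43 m/s), as expected around a low.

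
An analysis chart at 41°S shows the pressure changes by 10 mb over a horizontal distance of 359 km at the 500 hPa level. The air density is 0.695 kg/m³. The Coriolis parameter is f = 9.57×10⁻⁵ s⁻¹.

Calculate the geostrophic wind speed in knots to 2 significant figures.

Pressure gradient: |∂P/∂n| = 1000 Pa / 359000 m = 2.79×10⁻³ Pa/m
Geostrophic balance (pressure-gradient force = Coriolis force):
V_g = (1/(fρ)) |∂P/∂n| = 2.79×10⁻³ / (9.57×10⁻⁵ × 0.695) = 41.9 m/s
Converting: 41.9 m/s × 1.944 = 81 knots

81 knots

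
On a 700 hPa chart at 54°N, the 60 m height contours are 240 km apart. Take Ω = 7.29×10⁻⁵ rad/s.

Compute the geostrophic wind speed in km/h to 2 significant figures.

Coriolis parameter at 54°N:
f = 2Ω sin φ = 2 × 7.29×10⁻⁵ × sin 54° = 1.18×10⁻⁴ s⁻¹
Height gradient: |∂Z/∂n| = 60 m / 240000 m = 2.50×10⁻⁴
On a pressure surface, geostrophic balance gives V_g = (g/f)|∂Z/∂n|:
V_g = 9.81 × 2.50×10⁻⁴ / 1.18×10⁻⁴ = 20.8 m/s
Converting: 20.8 m/s × 3.6 = 75 km/h

75 km/h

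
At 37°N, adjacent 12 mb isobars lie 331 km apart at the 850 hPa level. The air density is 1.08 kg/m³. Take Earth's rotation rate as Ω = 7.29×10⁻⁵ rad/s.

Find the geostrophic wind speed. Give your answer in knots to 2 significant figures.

74 knots

Coriolis parameter at 37°N:
f = 2Ω sin φ = 2 × 7.29×10⁻⁵ × sin 37° = 8.77×10⁻⁵ s⁻¹
Pressure gradient: |∂P/∂n| = 1200 Pa / 331000 m = 3.63×10⁻³ Pa/m
Geostrophic balance (pressure-gradient force = Coriolis force):
V_g = (1/(fρ)) |∂P/∂n| = 3.63×10⁻³ / (8.77×10⁻⁵ × 1.08) = 38.3 m/s
Converting: 38.3 m/s × 1.944 = 74 knots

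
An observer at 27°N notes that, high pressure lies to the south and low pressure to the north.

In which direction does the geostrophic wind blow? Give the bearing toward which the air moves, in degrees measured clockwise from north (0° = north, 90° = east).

090°

The pressure-gradient force points toward the north (bearing 000°).
Geostrophic balance: in the Northern Hemisphere the Coriolis force deflects motion to the right, so the geostrophic wind blows 90° to the right of the pressure-gradient force (low pressure on the left).
Rotating 000° by 90° clockwise gives 090° — the wind blows toward the east.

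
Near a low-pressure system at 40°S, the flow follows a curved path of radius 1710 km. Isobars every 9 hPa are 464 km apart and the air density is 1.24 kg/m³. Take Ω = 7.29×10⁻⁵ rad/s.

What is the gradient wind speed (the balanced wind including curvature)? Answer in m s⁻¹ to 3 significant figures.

Coriolis parameter at 40°S:
f = 2Ω sin φ = 2 × 7.29×10⁻⁵ × sin 40° = 9.37×10⁻⁵ s⁻¹
Pressure gradient: |∂P/∂n| = 900 Pa / 464000 m = 1.94×10⁻³ Pa/m
Geostrophic speed: V_g = |∂P/∂n|/(fρ) = 1.94×10⁻³/(9.37×10⁻⁵ × 1.24) = 16.7 m/s
Around a low, centrifugal force acts outward with Coriolis, so pressure-gradient force balances both:
(1/ρ)|∂P/∂n| = fV + V²/R  →  V² + fR·V − fR·V_g = 0
With fR = 9.37×10⁻⁵ × 1710×10³ m = 160 m/s:
V = [−fR + √((fR)² + 4 fR V_g)]/2 = [−160 + √(160² + 4×160×16.7)]/2 = 15.2 m/s
Subgeostrophic (V < V_g = 16.7 m/s), as expected around a low.

15.2 m s⁻¹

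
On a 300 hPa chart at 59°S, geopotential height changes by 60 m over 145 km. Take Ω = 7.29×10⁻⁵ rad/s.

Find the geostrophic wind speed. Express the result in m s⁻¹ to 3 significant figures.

32.5 m s⁻¹

Coriolis parameter at 59°S:
f = 2Ω sin φ = 2 × 7.29×10⁻⁵ × sin 59° = 1.25×10⁻⁴ s⁻¹
Height gradient: |∂Z/∂n| = 60 m / 145000 m = 4.14×10⁻⁴
On a pressure surface, geostrophic balance gives V_g = (g/f)|∂Z/∂n|:
V_g = 9.81 × 4.14×10⁻⁴ / 1.25×10⁻⁴ = 32.5 m/s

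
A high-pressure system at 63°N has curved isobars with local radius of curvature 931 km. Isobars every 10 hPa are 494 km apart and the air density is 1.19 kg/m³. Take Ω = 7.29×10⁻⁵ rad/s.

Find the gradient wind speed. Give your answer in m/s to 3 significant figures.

Coriolis parameter at 63°N:
f = 2Ω sin φ = 2 × 7.29×10⁻⁵ × sin 63° = 1.30×10⁻⁴ s⁻¹
Pressure gradient: |∂P/∂n| = 1000 Pa / 494000 m = 2.02×10⁻³ Pa/m
Geostrophic speed: V_g = |∂P/∂n|/(fρ) = 2.02×10⁻³/(1.30×10⁻⁴ × 1.19) = 13.1 m/s
Around a high, pressure-gradient force acts outward with centrifugal, so Coriolis balances both:
fV = (1/ρ)|∂P/∂n| + V²/R  →  V² − fR·V + fR·V_g = 0
With fR = 1.30×10⁻⁴ × 931×10³ m = 121 m/s:
V = [fR − √((fR)² − 4 fR V_g)]/2 = [121 − √(121² − 4×121×13.1)]/2 = 14.9 m/s
Supergeostrophic (V > V_g = 13.1 m/s), as expected around a high.

14.9 m/s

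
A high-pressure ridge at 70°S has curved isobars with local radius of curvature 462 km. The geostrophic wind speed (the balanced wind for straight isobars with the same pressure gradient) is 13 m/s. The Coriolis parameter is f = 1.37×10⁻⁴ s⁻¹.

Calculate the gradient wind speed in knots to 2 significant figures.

36 knots

Around a high, pressure-gradient force acts outward with centrifugal, so Coriolis balances both:
fV = (1/ρ)|∂P/∂n| + V²/R  →  V² − fR·V + fR·V_g = 0
With fR = 1.37×10⁻⁴ × 462×10³ m = 63.3 m/s:
V = [fR − √((fR)² − 4 fR V_g)]/2 = [63.3 − √(63.3² − 4×63.3×13)]/2 = 18.3 m/s
Supergeostrophic (V > V_g = 13 m/s), as expected around a high.
Converting: 18.3 m/s × 1.944 = 36 knots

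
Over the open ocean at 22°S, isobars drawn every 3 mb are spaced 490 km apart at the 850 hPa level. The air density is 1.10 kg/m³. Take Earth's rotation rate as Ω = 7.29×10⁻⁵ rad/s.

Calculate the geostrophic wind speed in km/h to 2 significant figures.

37 km/h

Coriolis parameter at 22°S:
f = 2Ω sin φ = 2 × 7.29×10⁻⁵ × sin 22° = 5.46×10⁻⁵ s⁻¹
Pressure gradient: |∂P/∂n| = 300 Pa / 490000 m = 6.12×10⁻⁴ Pa/m
Geostrophic balance (pressure-gradient force = Coriolis force):
V_g = (1/(fρ)) |∂P/∂n| = 6.12×10⁻⁴ / (5.46×10⁻⁵ × 1.10) = 10.2 m/s
Converting: 10.2 m/s × 3.6 = 37 km/h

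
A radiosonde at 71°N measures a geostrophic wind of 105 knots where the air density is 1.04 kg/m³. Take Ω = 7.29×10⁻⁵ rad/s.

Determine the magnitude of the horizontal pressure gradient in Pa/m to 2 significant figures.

Coriolis parameter at 71°N:
f = 2Ω sin φ = 2 × 7.29×10⁻⁵ × sin 71° = 1.38×10⁻⁴ s⁻¹
Wind speed in SI: 105 knots = 54.0 m/s
Geostrophic balance rearranged: |∂P/∂n| = f ρ V_g
|∂P/∂n| = 1.38×10⁻⁴ × 1.04 × 54.0 = 7.74×10⁻³ Pa/m

7.7×10⁻³ Pa/m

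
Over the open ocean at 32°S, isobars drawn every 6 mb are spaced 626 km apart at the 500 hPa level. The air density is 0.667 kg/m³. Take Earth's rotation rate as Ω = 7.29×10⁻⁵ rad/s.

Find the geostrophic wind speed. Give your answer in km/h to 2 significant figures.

Coriolis parameter at 32°S:
f = 2Ω sin φ = 2 × 7.29×10⁻⁵ × sin 32° = 7.73×10⁻⁵ s⁻¹
Pressure gradient: |∂P/∂n| = 600 Pa / 626000 m = 9.58×10⁻⁴ Pa/m
Geostrophic balance (pressure-gradient force = Coriolis force):
V_g = (1/(fρ)) |∂P/∂n| = 9.58×10⁻⁴ / (7.73×10⁻⁵ × 0.667) = 18.6 m/s
Converting: 18.6 m/s × 3.6 = 67 km/h

67 km/h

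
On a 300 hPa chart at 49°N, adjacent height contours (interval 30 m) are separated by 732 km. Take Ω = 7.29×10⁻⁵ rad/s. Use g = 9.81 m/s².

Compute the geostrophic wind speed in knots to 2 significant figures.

Coriolis parameter at 49°N:
f = 2Ω sin φ = 2 × 7.29×10⁻⁵ × sin 49° = 1.10×10⁻⁴ s⁻¹
Height gradient: |∂Z/∂n| = 30 m / 732000 m = 4.10×10⁻⁵
On a pressure surface, geostrophic balance gives V_g = (g/f)|∂Z/∂n|:
V_g = 9.81 × 4.10×10⁻⁵ / 1.10×10⁻⁴ = 3.65 m/s
Converting: 3.65 m/s × 1.944 = 7.1 knots

7.1 knots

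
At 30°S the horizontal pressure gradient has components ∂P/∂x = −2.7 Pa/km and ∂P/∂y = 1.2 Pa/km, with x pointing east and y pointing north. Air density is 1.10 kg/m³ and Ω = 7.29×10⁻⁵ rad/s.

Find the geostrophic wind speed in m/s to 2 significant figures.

Coriolis parameter at 30°S:
f = 2Ω sin φ = 2 × 7.29×10⁻⁵ × sin 30° = 7.29×10⁻⁵ s⁻¹
In the Southern Hemisphere f is negative: f = −7.29×10⁻⁵ s⁻¹.
Component geostrophic relations (x east, y north):
u_g = −(1/(fρ)) ∂P/∂y,  v_g = (1/(fρ)) ∂P/∂x
u_g = −(1.2×10⁻³)/(−7.29×10⁻⁵ × 1.10) = 15.0 m/s;  v_g = (−2.7×10⁻³)/(−7.29×10⁻⁵ × 1.10) = 33.7 m/s
|V_g| = √(u_g² + v_g²) = 36.8 m/s

37 m/s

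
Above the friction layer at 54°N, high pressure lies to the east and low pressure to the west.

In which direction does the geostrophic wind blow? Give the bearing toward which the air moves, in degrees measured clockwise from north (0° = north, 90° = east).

The pressure-gradient force points toward the west (bearing 270°).
Geostrophic balance: in the Northern Hemisphere the Coriolis force deflects motion to the right, so the geostrophic wind blows 90° to the right of the pressure-gradient force (low pressure on the left).
Rotating 270° by 90° clockwise gives 000° — the wind blows toward the north.

000°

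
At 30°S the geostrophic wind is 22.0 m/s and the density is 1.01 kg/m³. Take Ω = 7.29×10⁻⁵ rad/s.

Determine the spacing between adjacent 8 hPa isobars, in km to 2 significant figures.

490 km

Coriolis parameter at 30°S:
f = 2Ω sin φ = 2 × 7.29×10⁻⁵ × sin 30° = 7.29×10⁻⁵ s⁻¹
Geostrophic balance rearranged: |∂P/∂n| = f ρ V_g
|∂P/∂n| = 7.29×10⁻⁵ × 1.01 × 22.0 = 1.62×10⁻³ Pa/m
Isobar spacing: Δn = ΔP/|∂P/∂n| = 800 Pa / 1.62×10⁻³ Pa/m = 493877 m ≈ 490 km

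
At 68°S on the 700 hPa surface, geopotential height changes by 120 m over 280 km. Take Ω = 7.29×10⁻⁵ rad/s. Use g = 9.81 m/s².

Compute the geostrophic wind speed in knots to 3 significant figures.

Coriolis parameter at 68°S:
f = 2Ω sin φ = 2 × 7.29×10⁻⁵ × sin 68° = 1.35×10⁻⁴ s⁻¹
Height gradient: |∂Z/∂n| = 120 m / 280000 m = 4.29×10⁻⁴
On a pressure surface, geostrophic balance gives V_g = (g/f)|∂Z/∂n|:
V_g = 9.81 × 4.29×10⁻⁴ / 1.35×10⁻⁴ = 31.1 m/s
Converting: 31.1 m/s × 1.944 = 60.5 knots

60.5 knots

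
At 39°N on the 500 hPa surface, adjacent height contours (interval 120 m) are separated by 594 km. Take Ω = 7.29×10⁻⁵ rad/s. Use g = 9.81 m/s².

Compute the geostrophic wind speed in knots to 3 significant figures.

42.0 knots

Coriolis parameter at 39°N:
f = 2Ω sin φ = 2 × 7.29×10⁻⁵ × sin 39° = 9.18×10⁻⁵ s⁻¹
Height gradient: |∂Z/∂n| = 120 m / 594000 m = 2.02×10⁻⁴
On a pressure surface, geostrophic balance gives V_g = (g/f)|∂Z/∂n|:
V_g = 9.81 × 2.02×10⁻⁴ / 9.18×10⁻⁵ = 21.6 m/s
Converting: 21.6 m/s × 1.944 = 42.0 knots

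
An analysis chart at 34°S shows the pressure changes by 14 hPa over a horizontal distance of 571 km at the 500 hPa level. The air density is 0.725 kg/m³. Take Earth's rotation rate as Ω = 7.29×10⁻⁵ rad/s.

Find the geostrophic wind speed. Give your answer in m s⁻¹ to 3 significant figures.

Coriolis parameter at 34°S:
f = 2Ω sin φ = 2 × 7.29×10⁻⁵ × sin 34° = 8.15×10⁻⁵ s⁻¹
Pressure gradient: |∂P/∂n| = 1400 Pa / 571000 m = 2.45×10⁻³ Pa/m
Geostrophic balance (pressure-gradient force = Coriolis force):
V_g = (1/(fρ)) |∂P/∂n| = 2.45×10⁻³ / (8.15×10⁻⁵ × 0.725) = 41.5 m/s

41.5 m s⁻¹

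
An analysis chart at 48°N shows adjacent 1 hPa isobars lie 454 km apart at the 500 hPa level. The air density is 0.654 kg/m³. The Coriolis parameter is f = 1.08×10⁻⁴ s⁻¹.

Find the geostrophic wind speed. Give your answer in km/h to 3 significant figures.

Pressure gradient: |∂P/∂n| = 100 Pa / 454000 m = 2.20×10⁻⁴ Pa/m
Geostrophic balance (pressure-gradient force = Coriolis force):
V_g = (1/(fρ)) |∂P/∂n| = 2.20×10⁻⁴ / (1.08×10⁻⁴ × 0.654) = 3.12 m/s
Converting: 3.12 m/s × 3.6 = 11.2 km/h

11.2 km/h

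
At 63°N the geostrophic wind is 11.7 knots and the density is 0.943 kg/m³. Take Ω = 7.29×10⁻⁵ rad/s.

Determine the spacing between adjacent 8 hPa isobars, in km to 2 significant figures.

Coriolis parameter at 63°N:
f = 2Ω sin φ = 2 × 7.29×10⁻⁵ × sin 63° = 1.30×10⁻⁴ s⁻¹
Wind speed in SI: 11.7 knots = 6.02 m/s
Geostrophic balance rearranged: |∂P/∂n| = f ρ V_g
|∂P/∂n| = 1.30×10⁻⁴ × 0.943 × 6.02 = 7.37×10⁻⁴ Pa/m
Isobar spacing: Δn = ΔP/|∂P/∂n| = 800 Pa / 7.37×10⁻⁴ Pa/m = 1084965 m ≈ 1100 km

1100 km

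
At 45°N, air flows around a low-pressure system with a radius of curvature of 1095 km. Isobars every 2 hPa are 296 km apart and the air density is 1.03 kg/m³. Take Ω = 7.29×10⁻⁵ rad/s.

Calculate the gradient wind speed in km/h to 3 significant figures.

21.7 km/h

Coriolis parameter at 45°N:
f = 2Ω sin φ = 2 × 7.29×10⁻⁵ × sin 45° = 1.03×10⁻⁴ s⁻¹
Pressure gradient: |∂P/∂n| = 200 Pa / 296000 m = 6.76×10⁻⁴ Pa/m
Geostrophic speed: V_g = |∂P/∂n|/(fρ) = 6.76×10⁻⁴/(1.03×10⁻⁴ × 1.03) = 6.36 m/s
Around a low, centrifugal force acts outward with Coriolis, so pressure-gradient force balances both:
(1/ρ)|∂P/∂n| = fV + V²/R  →  V² + fR·V − fR·V_g = 0
With fR = 1.03×10⁻⁴ × 1095×10³ m = 113 m/s:
V = [−fR + √((fR)² + 4 fR V_g)]/2 = [−113 + √(113² + 4×113×6.36)]/2 = 6.04 m/s
Subgeostrophic (V < V_g = 6.36 m/s), as expected around a low.
Converting: 6.04 m/s × 3.6 = 21.7 km/h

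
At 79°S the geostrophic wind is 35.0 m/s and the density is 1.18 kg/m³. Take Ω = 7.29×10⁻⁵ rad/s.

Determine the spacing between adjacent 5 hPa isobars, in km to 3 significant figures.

Coriolis parameter at 79°S:
f = 2Ω sin φ = 2 × 7.29×10⁻⁵ × sin 79° = 1.43×10⁻⁴ s⁻¹
Geostrophic balance rearranged: |∂P/∂n| = f ρ V_g
|∂P/∂n| = 1.43×10⁻⁴ × 1.18 × 35.0 = 5.91×10⁻³ Pa/m
Isobar spacing: Δn = ΔP/|∂P/∂n| = 500 Pa / 5.91×10⁻³ Pa/m = 84589 m ≈ 84.6 km

84.6 km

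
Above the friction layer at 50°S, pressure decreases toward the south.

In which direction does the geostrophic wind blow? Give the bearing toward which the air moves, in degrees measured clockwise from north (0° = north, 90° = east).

The pressure-gradient force points toward the south (bearing 180°).
Geostrophic balance: in the Southern Hemisphere the Coriolis force deflects motion to the left, so the geostrophic wind blows 90° to the left of the pressure-gradient force (low pressure on the right).
Rotating 180° by 90° counterclockwise gives 090° — the wind blows toward the east.

090°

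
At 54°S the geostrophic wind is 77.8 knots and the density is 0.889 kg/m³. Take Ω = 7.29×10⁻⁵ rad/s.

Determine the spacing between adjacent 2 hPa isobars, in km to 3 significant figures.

Coriolis parameter at 54°S:
f = 2Ω sin φ = 2 × 7.29×10⁻⁵ × sin 54° = 1.18×10⁻⁴ s⁻¹
Wind speed in SI: 77.8 knots = 40.0 m/s
Geostrophic balance rearranged: |∂P/∂n| = f ρ V_g
|∂P/∂n| = 1.18×10⁻⁴ × 0.889 × 40.0 = 4.20×10⁻³ Pa/m
Isobar spacing: Δn = ΔP/|∂P/∂n| = 200 Pa / 4.20×10⁻³ Pa/m = 47654 m ≈ 47.7 km

47.7 km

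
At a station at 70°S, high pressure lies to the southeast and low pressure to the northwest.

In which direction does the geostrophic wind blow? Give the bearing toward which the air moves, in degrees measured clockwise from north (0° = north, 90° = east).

225°

The pressure-gradient force points toward the northwest (bearing 315°).
Geostrophic balance: in the Southern Hemisphere the Coriolis force deflects motion to the left, so the geostrophic wind blows 90° to the left of the pressure-gradient force (low pressure on the right).
Rotating 315° by 90° counterclockwise gives 225° — the wind blows toward the southwest.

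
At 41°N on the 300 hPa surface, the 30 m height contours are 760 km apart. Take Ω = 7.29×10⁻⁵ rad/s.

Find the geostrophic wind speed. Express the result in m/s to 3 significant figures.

Coriolis parameter at 41°N:
f = 2Ω sin φ = 2 × 7.29×10⁻⁵ × sin 41° = 9.57×10⁻⁵ s⁻¹
Height gradient: |∂Z/∂n| = 30 m / 760000 m = 3.95×10⁻⁵
On a pressure surface, geostrophic balance gives V_g = (g/f)|∂Z/∂n|:
V_g = 9.81 × 3.95×10⁻⁵ / 9.57×10⁻⁵ = 4.05 m/s

4.05 m/s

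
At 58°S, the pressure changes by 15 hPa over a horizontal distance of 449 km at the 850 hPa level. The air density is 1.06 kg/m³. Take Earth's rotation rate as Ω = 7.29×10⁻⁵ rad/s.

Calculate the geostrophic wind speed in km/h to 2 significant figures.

92 km/h

Coriolis parameter at 58°S:
f = 2Ω sin φ = 2 × 7.29×10⁻⁵ × sin 58° = 1.24×10⁻⁴ s⁻¹
Pressure gradient: |∂P/∂n| = 1500 Pa / 449000 m = 3.34×10⁻³ Pa/m
Geostrophic balance (pressure-gradient force = Coriolis force):
V_g = (1/(fρ)) |∂P/∂n| = 3.34×10⁻³ / (1.24×10⁻⁴ × 1.06) = 25.5 m/s
Converting: 25.5 m/s × 3.6 = 92 km/h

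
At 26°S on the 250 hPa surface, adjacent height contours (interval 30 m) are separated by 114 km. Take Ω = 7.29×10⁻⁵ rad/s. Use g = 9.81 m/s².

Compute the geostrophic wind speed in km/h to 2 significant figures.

150 km/h

Coriolis parameter at 26°S:
f = 2Ω sin φ = 2 × 7.29×10⁻⁵ × sin 26° = 6.39×10⁻⁵ s⁻¹
Height gradient: |∂Z/∂n| = 30 m / 114000 m = 2.63×10⁻⁴
On a pressure surface, geostrophic balance gives V_g = (g/f)|∂Z/∂n|:
V_g = 9.81 × 2.63×10⁻⁴ / 6.39×10⁻⁵ = 40.4 m/s
Converting: 40.4 m/s × 3.6 = 150 km/h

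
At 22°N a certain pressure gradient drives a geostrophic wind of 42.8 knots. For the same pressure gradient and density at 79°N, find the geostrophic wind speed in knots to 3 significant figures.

With the same pressure gradient and density, V_g ∝ 1/f ∝ 1/sin φ.
V₂ = V₁ · sin φ₁ / sin φ₂ = 42.8 × sin 22° / sin 79°
V₂ = 42.8 × 0.3746/0.9816 = 16.3 knots

16.3 knots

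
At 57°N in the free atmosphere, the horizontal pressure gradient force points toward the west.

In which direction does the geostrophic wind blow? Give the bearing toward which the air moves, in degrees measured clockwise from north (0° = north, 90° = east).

000°

The pressure-gradient force points toward the west (bearing 270°).
Geostrophic balance: in the Northern Hemisphere the Coriolis force deflects motion to the right, so the geostrophic wind blows 90° to the right of the pressure-gradient force (low pressure on the left).
Rotating 270° by 90° clockwise gives 000° — the wind blows toward the north.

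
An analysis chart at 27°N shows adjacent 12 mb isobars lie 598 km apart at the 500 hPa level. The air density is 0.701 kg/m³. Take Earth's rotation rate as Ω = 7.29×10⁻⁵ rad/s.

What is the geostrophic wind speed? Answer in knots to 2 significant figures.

84 knots

Coriolis parameter at 27°N:
f = 2Ω sin φ = 2 × 7.29×10⁻⁵ × sin 27° = 6.62×10⁻⁵ s⁻¹
Pressure gradient: |∂P/∂n| = 1200 Pa / 598000 m = 2.01×10⁻³ Pa/m
Geostrophic balance (pressure-gradient force = Coriolis force):
V_g = (1/(fρ)) |∂P/∂n| = 2.01×10⁻³ / (6.62×10⁻⁵ × 0.701) = 43.2 m/s
Converting: 43.2 m/s × 1.944 = 84 knots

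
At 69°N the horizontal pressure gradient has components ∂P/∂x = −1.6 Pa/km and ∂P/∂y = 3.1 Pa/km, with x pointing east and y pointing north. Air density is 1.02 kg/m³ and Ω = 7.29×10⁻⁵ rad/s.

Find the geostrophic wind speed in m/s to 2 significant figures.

Coriolis parameter at 69°N:
f = 2Ω sin φ = 2 × 7.29×10⁻⁵ × sin 69° = 1.36×10⁻⁴ s⁻¹
Component geostrophic relations (x east, y north):
u_g = −(1/(fρ)) ∂P/∂y,  v_g = (1/(fρ)) ∂P/∂x
u_g = −(3.1×10⁻³)/(1.36×10⁻⁴ × 1.02) = −22.3 m/s;  v_g = (−1.6×10⁻³)/(1.36×10⁻⁴ × 1.02) = −11.5 m/s
|V_g| = √(u_g² + v_g²) = 25.1 m/s

25 m/s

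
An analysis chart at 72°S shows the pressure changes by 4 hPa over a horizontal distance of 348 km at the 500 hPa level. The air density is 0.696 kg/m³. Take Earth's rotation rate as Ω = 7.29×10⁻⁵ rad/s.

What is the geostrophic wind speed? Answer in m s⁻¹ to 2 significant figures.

Coriolis parameter at 72°S:
f = 2Ω sin φ = 2 × 7.29×10⁻⁵ × sin 72° = 1.39×10⁻⁴ s⁻¹
Pressure gradient: |∂P/∂n| = 400 Pa / 348000 m = 1.15×10⁻³ Pa/m
Geostrophic balance (pressure-gradient force = Coriolis force):
V_g = (1/(fρ)) |∂P/∂n| = 1.15×10⁻³ / (1.39×10⁻⁴ × 0.696) = 11.9 m/s

12 m s⁻¹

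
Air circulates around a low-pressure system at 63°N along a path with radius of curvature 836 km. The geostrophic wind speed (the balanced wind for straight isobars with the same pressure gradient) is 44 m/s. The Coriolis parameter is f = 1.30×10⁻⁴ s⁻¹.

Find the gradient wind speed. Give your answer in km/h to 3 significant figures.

121 km/h

Around a low, centrifugal force acts outward with Coriolis, so pressure-gradient force balances both:
(1/ρ)|∂P/∂n| = fV + V²/R  →  V² + fR·V − fR·V_g = 0
With fR = 1.30×10⁻⁴ × 836×10³ m = 109 m/s:
V = [−fR + √((fR)² + 4 fR V_g)]/2 = [−109 + √(109² + 4×109×44)]/2 = 33.6 m/s
Subgeostrophic (V < V_g = 44 m/s), as expected around a low.
Converting: 33.6 m/s × 3.6 = 121 km/h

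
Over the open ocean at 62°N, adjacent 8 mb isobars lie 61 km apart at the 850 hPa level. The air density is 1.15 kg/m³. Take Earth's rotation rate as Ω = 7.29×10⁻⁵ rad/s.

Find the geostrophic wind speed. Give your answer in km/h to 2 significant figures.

Coriolis parameter at 62°N:
f = 2Ω sin φ = 2 × 7.29×10⁻⁵ × sin 62° = 1.29×10⁻⁴ s⁻¹
Pressure gradient: |∂P/∂n| = 800 Pa / 61000 m = 1.31×10⁻² Pa/m
Geostrophic balance (pressure-gradient force = Coriolis force):
V_g = (1/(fρ)) |∂P/∂n| = 1.31×10⁻² / (1.29×10⁻⁴ × 1.15) = 88.6 m/s
Converting: 88.6 m/s × 3.6 = 320 km/h

320 km/h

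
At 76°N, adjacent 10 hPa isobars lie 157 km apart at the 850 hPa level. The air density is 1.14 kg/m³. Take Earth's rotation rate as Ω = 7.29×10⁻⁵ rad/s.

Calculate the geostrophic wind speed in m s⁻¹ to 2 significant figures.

39 m s⁻¹

Coriolis parameter at 76°N:
f = 2Ω sin φ = 2 × 7.29×10⁻⁵ × sin 76° = 1.41×10⁻⁴ s⁻¹
Pressure gradient: |∂P/∂n| = 1000 Pa / 157000 m = 6.37×10⁻³ Pa/m
Geostrophic balance (pressure-gradient force = Coriolis force):
V_g = (1/(fρ)) |∂P/∂n| = 6.37×10⁻³ / (1.41×10⁻⁴ × 1.14) = 39.5 m/s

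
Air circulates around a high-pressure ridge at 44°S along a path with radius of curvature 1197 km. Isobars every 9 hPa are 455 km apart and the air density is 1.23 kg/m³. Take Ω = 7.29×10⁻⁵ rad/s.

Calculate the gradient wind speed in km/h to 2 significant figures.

68 km/h

Coriolis parameter at 44°S:
f = 2Ω sin φ = 2 × 7.29×10⁻⁵ × sin 44° = 1.01×10⁻⁴ s⁻¹
Pressure gradient: |∂P/∂n| = 900 Pa / 455000 m = 1.98×10⁻³ Pa/m
Geostrophic speed: V_g = |∂P/∂n|/(fρ) = 1.98×10⁻³/(1.01×10⁻⁴ × 1.23) = 15.9 m/s
Around a high, pressure-gradient force acts outward with centrifugal, so Coriolis balances both:
fV = (1/ρ)|∂P/∂n| + V²/R  →  V² − fR·V + fR·V_g = 0
With fR = 1.01×10⁻⁴ × 1197×10³ m = 121 m/s:
V = [fR − √((fR)² − 4 fR V_g)]/2 = [121 − √(121² − 4×121×15.9)]/2 = 18.8 m/s
Supergeostrophic (V > V_g = 15.9 m/s), as expected around a high.
Converting: 18.8 m/s × 3.6 = 68 km/h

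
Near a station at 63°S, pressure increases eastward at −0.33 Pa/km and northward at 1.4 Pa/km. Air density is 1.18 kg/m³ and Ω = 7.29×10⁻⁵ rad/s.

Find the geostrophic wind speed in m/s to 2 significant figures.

Coriolis parameter at 63°S:
f = 2Ω sin φ = 2 × 7.29×10⁻⁵ × sin 63° = 1.30×10⁻⁴ s⁻¹
In the Southern Hemisphere f is negative: f = −1.30×10⁻⁴ s⁻¹.
Component geostrophic relations (x east, y north):
u_g = −(1/(fρ)) ∂P/∂y,  v_g = (1/(fρ)) ∂P/∂x
u_g = −(1.4×10⁻³)/(−1.30×10⁻⁴ × 1.18) = 9.13 m/s;  v_g = (−0.33×10⁻³)/(−1.30×10⁻⁴ × 1.18) = 2.15 m/s
|V_g| = √(u_g² + v_g²) = 9.38 m/s

9.4 m/s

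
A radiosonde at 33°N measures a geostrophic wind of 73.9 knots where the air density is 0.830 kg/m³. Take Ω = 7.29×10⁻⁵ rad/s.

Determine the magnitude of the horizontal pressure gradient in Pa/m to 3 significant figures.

Coriolis parameter at 33°N:
f = 2Ω sin φ = 2 × 7.29×10⁻⁵ × sin 33° = 7.94×10⁻⁵ s⁻¹
Wind speed in SI: 73.9 knots = 38.0 m/s
Geostrophic balance rearranged: |∂P/∂n| = f ρ V_g
|∂P/∂n| = 7.94×10⁻⁵ × 0.830 × 38.0 = 2.51×10⁻³ Pa/m

2.51×10⁻³ Pa/m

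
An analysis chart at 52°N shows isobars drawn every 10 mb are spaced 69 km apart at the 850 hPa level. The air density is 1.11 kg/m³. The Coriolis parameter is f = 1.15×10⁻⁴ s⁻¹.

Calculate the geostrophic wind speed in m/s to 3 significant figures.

114 m/s

Pressure gradient: |∂P/∂n| = 1000 Pa / 69000 m = 1.45×10⁻² Pa/m
Geostrophic balance (pressure-gradient force = Coriolis force):
V_g = (1/(fρ)) |∂P/∂n| = 1.45×10⁻² / (1.15×10⁻⁴ × 1.11) = 114 m/s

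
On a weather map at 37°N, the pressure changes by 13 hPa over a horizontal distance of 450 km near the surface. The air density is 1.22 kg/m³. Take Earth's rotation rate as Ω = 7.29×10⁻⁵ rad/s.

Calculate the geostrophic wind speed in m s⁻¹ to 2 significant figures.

Coriolis parameter at 37°N:
f = 2Ω sin φ = 2 × 7.29×10⁻⁵ × sin 37° = 8.77×10⁻⁵ s⁻¹
Pressure gradient: |∂P/∂n| = 1300 Pa / 450000 m = 2.89×10⁻³ Pa/m
Geostrophic balance (pressure-gradient force = Coriolis force):
V_g = (1/(fρ)) |∂P/∂n| = 2.89×10⁻³ / (8.77×10⁻⁵ × 1.22) = 27.0 m/s

27 m s⁻¹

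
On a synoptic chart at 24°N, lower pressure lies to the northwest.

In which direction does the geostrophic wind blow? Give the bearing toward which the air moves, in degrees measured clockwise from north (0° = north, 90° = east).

045°

The pressure-gradient force points toward the northwest (bearing 315°).
Geostrophic balance: in the Northern Hemisphere the Coriolis force deflects motion to the right, so the geostrophic wind blows 90° to the right of the pressure-gradient force (low pressure on the left).
Rotating 315° by 90° clockwise gives 045° — the wind blows toward the northeast.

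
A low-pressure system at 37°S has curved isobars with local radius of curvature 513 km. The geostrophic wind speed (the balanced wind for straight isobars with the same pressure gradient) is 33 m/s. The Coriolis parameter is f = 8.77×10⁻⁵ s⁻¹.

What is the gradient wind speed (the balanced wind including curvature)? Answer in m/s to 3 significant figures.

22.1 m/s

Around a low, centrifugal force acts outward with Coriolis, so pressure-gradient force balances both:
(1/ρ)|∂P/∂n| = fV + V²/R  →  V² + fR·V − fR·V_g = 0
With fR = 8.77×10⁻⁵ × 513×10³ m = 45.0 m/s:
V = [−fR + √((fR)² + 4 fR V_g)]/2 = [−45.0 + √(45.0² + 4×45.0×33)]/2 = 22.1 m/s
Subgeostrophic (V < V_g = 33 m/s), as expected around a low.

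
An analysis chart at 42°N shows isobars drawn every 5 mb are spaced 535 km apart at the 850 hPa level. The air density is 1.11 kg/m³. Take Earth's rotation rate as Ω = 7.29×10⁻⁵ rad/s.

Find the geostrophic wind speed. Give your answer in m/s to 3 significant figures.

Coriolis parameter at 42°N:
f = 2Ω sin φ = 2 × 7.29×10⁻⁵ × sin 42° = 9.76×10⁻⁵ s⁻¹
Pressure gradient: |∂P/∂n| = 500 Pa / 535000 m = 9.35×10⁻⁴ Pa/m
Geostrophic balance (pressure-gradient force = Coriolis force):
V_g = (1/(fρ)) |∂P/∂n| = 9.35×10⁻⁴ / (9.76×10⁻⁵ × 1.11) = 8.63 m/s

8.63 m/s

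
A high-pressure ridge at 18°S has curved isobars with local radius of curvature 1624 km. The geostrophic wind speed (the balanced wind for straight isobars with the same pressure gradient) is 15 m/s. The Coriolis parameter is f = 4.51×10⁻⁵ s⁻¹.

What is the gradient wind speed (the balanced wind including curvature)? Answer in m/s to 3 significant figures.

21.0 m/s

Around a high, pressure-gradient force acts outward with centrifugal, so Coriolis balances both:
fV = (1/ρ)|∂P/∂n| + V²/R  →  V² − fR·V + fR·V_g = 0
With fR = 4.51×10⁻⁵ × 1624×10³ m = 73.2 m/s:
V = [fR − √((fR)² − 4 fR V_g)]/2 = [73.2 − √(73.2² − 4×73.2×15)]/2 = 21 m/s
Supergeostrophic (V > V_g = 15 m/s), as expected around a high.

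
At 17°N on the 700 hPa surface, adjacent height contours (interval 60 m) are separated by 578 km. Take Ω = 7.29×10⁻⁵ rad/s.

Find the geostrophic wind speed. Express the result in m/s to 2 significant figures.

24 m/s

Coriolis parameter at 17°N:
f = 2Ω sin φ = 2 × 7.29×10⁻⁵ × sin 17° = 4.26×10⁻⁵ s⁻¹
Height gradient: |∂Z/∂n| = 60 m / 578000 m = 1.04×10⁻⁴
On a pressure surface, geostrophic balance gives V_g = (g/f)|∂Z/∂n|:
V_g = 9.81 × 1.04×10⁻⁴ / 4.26×10⁻⁵ = 23.9 m/s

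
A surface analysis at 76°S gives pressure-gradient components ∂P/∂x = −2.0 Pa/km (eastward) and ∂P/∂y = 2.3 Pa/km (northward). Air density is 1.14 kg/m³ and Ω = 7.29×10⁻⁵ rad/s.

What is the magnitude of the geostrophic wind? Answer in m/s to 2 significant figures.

19 m/s

Coriolis parameter at 76°S:
f = 2Ω sin φ = 2 × 7.29×10⁻⁵ × sin 76° = 1.41×10⁻⁴ s⁻¹
In the Southern Hemisphere f is negative: f = −1.41×10⁻⁴ s⁻¹.
Component geostrophic relations (x east, y north):
u_g = −(1/(fρ)) ∂P/∂y,  v_g = (1/(fρ)) ∂P/∂x
u_g = −(2.3×10⁻³)/(−1.41×10⁻⁴ × 1.14) = 14.3 m/s;  v_g = (−2.0×10⁻³)/(−1.41×10⁻⁴ × 1.14) = 12.4 m/s
|V_g| = √(u_g² + v_g²) = 18.9 m/s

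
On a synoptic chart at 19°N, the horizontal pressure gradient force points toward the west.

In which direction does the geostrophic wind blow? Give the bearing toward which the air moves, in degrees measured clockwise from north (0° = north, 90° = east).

000°

The pressure-gradient force points toward the west (bearing 270°).
Geostrophic balance: in the Northern Hemisphere the Coriolis force deflects motion to the right, so the geostrophic wind blows 90° to the right of the pressure-gradient force (low pressure on the left).
Rotating 270° by 90° clockwise gives 000° — the wind blows toward the north.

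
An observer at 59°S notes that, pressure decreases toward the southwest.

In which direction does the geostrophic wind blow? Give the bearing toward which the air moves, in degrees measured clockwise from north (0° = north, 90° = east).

The pressure-gradient force points toward the southwest (bearing 225°).
Geostrophic balance: in the Southern Hemisphere the Coriolis force deflects motion to the left, so the geostrophic wind blows 90° to the left of the pressure-gradient force (low pressure on the right).
Rotating 225° by 90° counterclockwise gives 135° — the wind blows toward the southeast.

135°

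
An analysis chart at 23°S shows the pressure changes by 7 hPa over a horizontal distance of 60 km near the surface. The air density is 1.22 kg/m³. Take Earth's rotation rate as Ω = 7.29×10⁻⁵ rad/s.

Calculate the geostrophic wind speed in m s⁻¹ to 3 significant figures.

168 m s⁻¹

Coriolis parameter at 23°S:
f = 2Ω sin φ = 2 × 7.29×10⁻⁵ × sin 23° = 5.70×10⁻⁵ s⁻¹
Pressure gradient: |∂P/∂n| = 700 Pa / 60000 m = 1.17×10⁻² Pa/m
Geostrophic balance (pressure-gradient force = Coriolis force):
V_g = (1/(fρ)) |∂P/∂n| = 1.17×10⁻² / (5.70×10⁻⁵ × 1.22) = 168 m/s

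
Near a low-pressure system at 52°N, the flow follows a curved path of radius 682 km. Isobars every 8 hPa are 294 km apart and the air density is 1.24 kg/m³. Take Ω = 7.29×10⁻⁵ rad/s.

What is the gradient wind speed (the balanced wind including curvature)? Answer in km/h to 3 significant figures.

Coriolis parameter at 52°N:
f = 2Ω sin φ = 2 × 7.29×10⁻⁵ × sin 52° = 1.15×10⁻⁴ s⁻¹
Pressure gradient: |∂P/∂n| = 800 Pa / 294000 m = 2.72×10⁻³ Pa/m
Geostrophic speed: V_g = |∂P/∂n|/(fρ) = 2.72×10⁻³/(1.15×10⁻⁴ × 1.24) = 19.1 m/s
Around a low, centrifugal force acts outward with Coriolis, so pressure-gradient force balances both:
(1/ρ)|∂P/∂n| = fV + V²/R  →  V² + fR·V − fR·V_g = 0
With fR = 1.15×10⁻⁴ × 682×10³ m = 78.4 m/s:
V = [−fR + √((fR)² + 4 fR V_g)]/2 = [−78.4 + √(78.4² + 4×78.4×19.1)]/2 = 15.9 m/s
Subgeostrophic (V < V_g = 19.1 m/s), as expected around a low.
Converting: 15.9 m/s × 3.6 = 57.2 km/h

57.2 km/h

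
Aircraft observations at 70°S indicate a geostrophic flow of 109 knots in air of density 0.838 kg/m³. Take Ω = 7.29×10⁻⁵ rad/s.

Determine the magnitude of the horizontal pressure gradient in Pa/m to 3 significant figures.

Coriolis parameter at 70°S:
f = 2Ω sin φ = 2 × 7.29×10⁻⁵ × sin 70° = 1.37×10⁻⁴ s⁻¹
Wind speed in SI: 109 knots = 56.1 m/s
Geostrophic balance rearranged: |∂P/∂n| = f ρ V_g
|∂P/∂n| = 1.37×10⁻⁴ × 0.838 × 56.1 = 6.44×10⁻³ Pa/m

6.44×10⁻³ Pa/m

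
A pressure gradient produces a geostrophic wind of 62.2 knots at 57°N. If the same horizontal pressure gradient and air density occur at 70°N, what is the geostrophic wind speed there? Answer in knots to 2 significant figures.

With the same pressure gradient and density, V_g ∝ 1/f ∝ 1/sin φ.
V₂ = V₁ · sin φ₁ / sin φ₂ = 62.2 × sin 57° / sin 70°
V₂ = 62.2 × 0.8387/0.9397 = 56 knots

56 knots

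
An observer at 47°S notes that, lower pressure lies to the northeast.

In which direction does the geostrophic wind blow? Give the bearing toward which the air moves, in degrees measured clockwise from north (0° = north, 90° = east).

The pressure-gradient force points toward the northeast (bearing 045°).
Geostrophic balance: in the Southern Hemisphere the Coriolis force deflects motion to the left, so the geostrophic wind blows 90° to the left of the pressure-gradient force (low pressure on the right).
Rotating 045° by 90° counterclockwise gives 315° — the wind blows toward the northwest.

315°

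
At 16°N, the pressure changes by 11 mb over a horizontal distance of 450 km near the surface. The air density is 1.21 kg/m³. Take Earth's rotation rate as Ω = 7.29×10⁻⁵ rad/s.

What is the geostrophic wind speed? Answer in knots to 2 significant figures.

98 knots

Coriolis parameter at 16°N:
f = 2Ω sin φ = 2 × 7.29×10⁻⁵ × sin 16° = 4.02×10⁻⁵ s⁻¹
Pressure gradient: |∂P/∂n| = 1100 Pa / 450000 m = 2.44×10⁻³ Pa/m
Geostrophic balance (pressure-gradient force = Coriolis force):
V_g = (1/(fρ)) |∂P/∂n| = 2.44×10⁻³ / (4.02×10⁻⁵ × 1.21) = 50.3 m/s
Converting: 50.3 m/s × 1.944 = 98 knots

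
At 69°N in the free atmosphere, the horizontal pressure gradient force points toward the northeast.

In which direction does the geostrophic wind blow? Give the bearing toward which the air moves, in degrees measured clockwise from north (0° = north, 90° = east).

135°

The pressure-gradient force points toward the northeast (bearing 045°).
Geostrophic balance: in the Northern Hemisphere the Coriolis force deflects motion to the right, so the geostrophic wind blows 90° to the right of the pressure-gradient force (low pressure on the left).
Rotating 045° by 90° clockwise gives 135° — the wind blows toward the southeast.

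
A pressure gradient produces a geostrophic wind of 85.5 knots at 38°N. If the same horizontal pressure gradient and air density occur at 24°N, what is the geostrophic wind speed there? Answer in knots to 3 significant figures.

With the same pressure gradient and density, V_g ∝ 1/f ∝ 1/sin φ.
V₂ = V₁ · sin φ₁ / sin φ₂ = 85.5 × sin 38° / sin 24°
V₂ = 85.5 × 0.6157/0.4067 = 129 knots

129 knots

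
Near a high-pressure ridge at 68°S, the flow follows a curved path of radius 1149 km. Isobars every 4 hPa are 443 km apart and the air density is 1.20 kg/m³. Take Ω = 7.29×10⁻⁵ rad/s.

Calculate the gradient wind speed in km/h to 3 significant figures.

Coriolis parameter at 68°S:
f = 2Ω sin φ = 2 × 7.29×10⁻⁵ × sin 68° = 1.35×10⁻⁴ s⁻¹
Pressure gradient: |∂P/∂n| = 400 Pa / 443000 m = 9.03×10⁻⁴ Pa/m
Geostrophic speed: V_g = |∂P/∂n|/(fρ) = 9.03×10⁻⁴/(1.35×10⁻⁴ × 1.20) = 5.57 m/s
Around a high, pressure-gradient force acts outward with centrifugal, so Coriolis balances both:
fV = (1/ρ)|∂P/∂n| + V²/R  →  V² − fR·V + fR·V_g = 0
With fR = 1.35×10⁻⁴ × 1149×10³ m = 155 m/s:
V = [fR − √((fR)² − 4 fR V_g)]/2 = [155 − √(155² − 4×155×5.57)]/2 = 5.78 m/s
Supergeostrophic (V > V_g = 5.57 m/s), as expected around a high.
Converting: 5.78 m/s × 3.6 = 20.8 km/h

20.8 km/h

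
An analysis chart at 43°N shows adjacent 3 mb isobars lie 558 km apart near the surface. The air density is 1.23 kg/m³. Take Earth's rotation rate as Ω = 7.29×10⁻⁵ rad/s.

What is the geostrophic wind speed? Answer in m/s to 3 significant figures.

4.40 m/s

Coriolis parameter at 43°N:
f = 2Ω sin φ = 2 × 7.29×10⁻⁵ × sin 43° = 9.94×10⁻⁵ s⁻¹
Pressure gradient: |∂P/∂n| = 300 Pa / 558000 m = 5.38×10⁻⁴ Pa/m
Geostrophic balance (pressure-gradient force = Coriolis force):
V_g = (1/(fρ)) |∂P/∂n| = 5.38×10⁻⁴ / (9.94×10⁻⁵ × 1.23) = 4.40 m/s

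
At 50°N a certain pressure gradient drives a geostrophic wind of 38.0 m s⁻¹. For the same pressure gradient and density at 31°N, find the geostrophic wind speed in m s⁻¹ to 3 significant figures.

56.5 m s⁻¹

With the same pressure gradient and density, V_g ∝ 1/f ∝ 1/sin φ.
V₂ = V₁ · sin φ₁ / sin φ₂ = 38.0 × sin 50° / sin 31°
V₂ = 38.0 × 0.7660/0.5150 = 56.5 m s⁻¹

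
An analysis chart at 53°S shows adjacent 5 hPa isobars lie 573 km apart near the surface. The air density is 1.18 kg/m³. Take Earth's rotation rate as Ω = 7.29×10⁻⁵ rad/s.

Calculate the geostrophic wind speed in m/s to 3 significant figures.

6.35 m/s

Coriolis parameter at 53°S:
f = 2Ω sin φ = 2 × 7.29×10⁻⁵ × sin 53° = 1.16×10⁻⁴ s⁻¹
Pressure gradient: |∂P/∂n| = 500 Pa / 573000 m = 8.73×10⁻⁴ Pa/m
Geostrophic balance (pressure-gradient force = Coriolis force):
V_g = (1/(fρ)) |∂P/∂n| = 8.73×10⁻⁴ / (1.16×10⁻⁴ × 1.18) = 6.35 m/s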